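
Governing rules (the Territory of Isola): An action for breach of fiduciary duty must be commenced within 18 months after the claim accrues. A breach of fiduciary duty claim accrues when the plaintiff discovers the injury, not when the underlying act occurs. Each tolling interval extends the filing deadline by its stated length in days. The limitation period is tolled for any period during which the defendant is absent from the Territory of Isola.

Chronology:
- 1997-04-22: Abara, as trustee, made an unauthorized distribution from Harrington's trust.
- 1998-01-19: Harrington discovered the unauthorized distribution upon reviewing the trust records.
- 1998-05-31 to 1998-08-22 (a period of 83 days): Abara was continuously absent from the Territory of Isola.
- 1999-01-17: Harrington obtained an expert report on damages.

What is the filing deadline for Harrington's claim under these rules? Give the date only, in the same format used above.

Under the discovery rule, the claim accrued on 1998-01-19, when Harrington discovered the injury — not on the 1997-04-22 date of the underlying act.
Adding the 18 months base period to 1998-01-19 gives a deadline of 1999-07-19, before any tolling.
The defendant's absence from the jurisdiction from 1998-05-31 to 1998-08-22 tolled the period for 83 days, extending the deadline to 1999-10-10.
Nothing else in the chronology tolls or restarts the period.

1999-10-10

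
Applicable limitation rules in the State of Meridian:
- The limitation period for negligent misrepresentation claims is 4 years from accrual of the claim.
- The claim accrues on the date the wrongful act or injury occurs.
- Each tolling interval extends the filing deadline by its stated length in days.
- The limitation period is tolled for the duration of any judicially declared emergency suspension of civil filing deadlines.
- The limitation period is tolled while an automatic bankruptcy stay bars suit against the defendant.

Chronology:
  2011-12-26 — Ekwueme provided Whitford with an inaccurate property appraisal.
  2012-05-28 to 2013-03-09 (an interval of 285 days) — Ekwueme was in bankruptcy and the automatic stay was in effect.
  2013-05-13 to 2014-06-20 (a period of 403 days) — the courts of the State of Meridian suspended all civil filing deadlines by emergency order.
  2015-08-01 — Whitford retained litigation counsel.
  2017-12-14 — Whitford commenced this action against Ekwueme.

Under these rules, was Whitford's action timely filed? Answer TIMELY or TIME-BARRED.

The claim accrued on 2011-12-26, the date of the act.
The untolled deadline — 4 years after 2011-12-26 — is 2015-12-26.
The automatic bankruptcy stay from 2012-05-28 to 2013-03-09 tolled the period for 285 days, extending the deadline to 2016-10-06.
The emergency suspension of filing deadlines from 2013-05-13 to 2014-06-20 tolled the period for 403 days, extending the deadline to 2017-11-13.
None of the other events listed affects the running of the period under the stated rules.
The 2017-12-14 filing falls after the 2017-11-13 deadline; the claim is time-barred.

TIME-BARRED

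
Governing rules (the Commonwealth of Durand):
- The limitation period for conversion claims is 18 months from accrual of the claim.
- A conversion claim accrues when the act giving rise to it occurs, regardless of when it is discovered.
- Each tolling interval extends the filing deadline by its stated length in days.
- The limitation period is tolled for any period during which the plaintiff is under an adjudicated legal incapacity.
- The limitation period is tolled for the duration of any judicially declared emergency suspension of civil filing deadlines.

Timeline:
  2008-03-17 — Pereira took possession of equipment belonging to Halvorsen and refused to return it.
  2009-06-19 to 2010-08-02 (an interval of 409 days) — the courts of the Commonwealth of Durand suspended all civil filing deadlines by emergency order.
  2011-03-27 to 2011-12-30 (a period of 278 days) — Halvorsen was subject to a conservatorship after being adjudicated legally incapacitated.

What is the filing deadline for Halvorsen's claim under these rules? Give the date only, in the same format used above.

The claim accrued on 2008-03-17, when the wrongful act occurred.
The untolled deadline — 18 months after 2008-03-17 — is 2009-09-17.
Because the emergency suspension of filing deadlines ran from 2009-06-19 to 2010-08-02, the deadline is extended by 409 days to 2010-10-31.
The plaintiff's legal incapacity from 2011-03-27 to 2011-12-30 began after the period had already run on 2010-10-31, so it has no tolling effect.

2010-10-31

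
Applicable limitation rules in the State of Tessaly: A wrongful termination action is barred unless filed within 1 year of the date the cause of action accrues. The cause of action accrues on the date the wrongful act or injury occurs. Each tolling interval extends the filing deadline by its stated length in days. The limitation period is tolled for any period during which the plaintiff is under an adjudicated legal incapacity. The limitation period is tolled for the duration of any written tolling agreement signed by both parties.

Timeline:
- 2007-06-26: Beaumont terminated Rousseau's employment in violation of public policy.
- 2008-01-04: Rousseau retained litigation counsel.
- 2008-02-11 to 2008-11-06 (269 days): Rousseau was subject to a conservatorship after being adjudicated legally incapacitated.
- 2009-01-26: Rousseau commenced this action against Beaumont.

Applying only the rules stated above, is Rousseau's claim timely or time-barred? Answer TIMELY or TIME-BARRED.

The claim accrued on 2007-06-26, when the wrongful act occurred.
Adding the 1 year base period to 2007-06-26 gives a deadline of 2008-06-26, before any tolling.
Because the plaintiff's legal incapacity ran from 2008-02-11 to 2008-11-06, the deadline is extended by 269 days to 2009-03-22.
None of the other events listed affects the running of the period under the stated rules.
Rousseau filed on 2009-01-26, before the 2009-03-22 deadline, so the action is timely.

TIMELY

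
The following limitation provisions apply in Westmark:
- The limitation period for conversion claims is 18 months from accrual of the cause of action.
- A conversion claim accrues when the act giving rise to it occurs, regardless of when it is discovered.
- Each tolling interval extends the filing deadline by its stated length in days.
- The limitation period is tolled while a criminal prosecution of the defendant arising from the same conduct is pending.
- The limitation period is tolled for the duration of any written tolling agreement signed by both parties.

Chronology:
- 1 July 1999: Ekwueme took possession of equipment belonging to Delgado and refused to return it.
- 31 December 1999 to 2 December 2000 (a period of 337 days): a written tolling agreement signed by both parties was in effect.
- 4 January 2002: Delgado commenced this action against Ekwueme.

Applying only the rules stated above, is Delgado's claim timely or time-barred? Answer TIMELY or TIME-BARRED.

TIME-BARRED

The claim accrued on 1 July 1999, when the wrongful act occurred.
18 months from 1 July 1999 is 1 January 2001.
Because the written tolling agreement ran from 31 December 1999 to 2 December 2000, the deadline is extended by 337 days to 4 December 2001.
Delgado filed on 4 January 2002, after the 4 December 2001 deadline, so the action is time-barred.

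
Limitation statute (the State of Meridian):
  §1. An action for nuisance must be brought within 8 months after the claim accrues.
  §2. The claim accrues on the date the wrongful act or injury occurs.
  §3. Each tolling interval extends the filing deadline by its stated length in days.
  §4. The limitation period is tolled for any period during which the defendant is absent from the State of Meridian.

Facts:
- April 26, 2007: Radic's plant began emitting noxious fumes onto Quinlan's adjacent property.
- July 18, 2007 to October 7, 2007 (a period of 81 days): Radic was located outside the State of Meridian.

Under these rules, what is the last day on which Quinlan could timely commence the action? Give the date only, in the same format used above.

The claim accrued on April 26, 2007, when the wrongful act occurred.
8 months from April 26, 2007 is December 26, 2007.
The period was tolled for 81 days by the defendant's absence from the jurisdiction (July 18, 2007 to October 7, 2007), pushing the deadline to March 16, 2008.

March 16, 2008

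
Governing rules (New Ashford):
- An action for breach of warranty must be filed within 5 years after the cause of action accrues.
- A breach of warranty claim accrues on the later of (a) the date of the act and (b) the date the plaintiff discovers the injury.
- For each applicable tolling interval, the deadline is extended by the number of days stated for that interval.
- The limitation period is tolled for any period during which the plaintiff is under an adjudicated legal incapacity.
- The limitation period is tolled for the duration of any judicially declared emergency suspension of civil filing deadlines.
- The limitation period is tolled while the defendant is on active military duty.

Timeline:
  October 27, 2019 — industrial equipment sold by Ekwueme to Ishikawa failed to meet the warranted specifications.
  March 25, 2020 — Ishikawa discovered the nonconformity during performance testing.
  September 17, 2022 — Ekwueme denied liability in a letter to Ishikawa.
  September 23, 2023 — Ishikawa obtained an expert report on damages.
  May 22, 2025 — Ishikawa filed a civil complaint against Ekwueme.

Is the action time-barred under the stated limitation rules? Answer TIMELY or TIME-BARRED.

TIME-BARRED

Taking the later of the act (October 27, 2019) and discovery (March 25, 2020), the claim accrued on March 25, 2020.
5 years from March 25, 2020 is March 25, 2025.
None of the other events listed affects the running of the period under the stated rules.
Filing on May 22, 2025 missed the March 25, 2025 deadline — the action is time-barred.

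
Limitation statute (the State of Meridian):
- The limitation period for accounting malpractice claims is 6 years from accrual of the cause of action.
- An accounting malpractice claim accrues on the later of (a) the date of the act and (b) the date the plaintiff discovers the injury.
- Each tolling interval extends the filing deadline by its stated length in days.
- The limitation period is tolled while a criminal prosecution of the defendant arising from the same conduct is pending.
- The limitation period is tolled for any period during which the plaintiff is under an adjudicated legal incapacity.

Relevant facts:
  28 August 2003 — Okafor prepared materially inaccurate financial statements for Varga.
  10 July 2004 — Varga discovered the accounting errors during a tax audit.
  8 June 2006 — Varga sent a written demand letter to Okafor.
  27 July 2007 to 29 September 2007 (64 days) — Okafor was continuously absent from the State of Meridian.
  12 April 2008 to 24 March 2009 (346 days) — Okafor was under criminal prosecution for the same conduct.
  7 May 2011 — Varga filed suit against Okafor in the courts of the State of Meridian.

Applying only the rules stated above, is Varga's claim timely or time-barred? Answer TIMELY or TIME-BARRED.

Taking the later of the act (28 August 2003) and discovery (10 July 2004), the claim accrued on 10 July 2004.
6 years from 10 July 2004 is 10 July 2010.
Because the pending criminal prosecution ran from 12 April 2008 to 24 March 2009, the deadline is extended by 346 days to 21 June 2011.
No stated provision tolls the period for the defendant's absence, so the interval from 27 July 2007 to 29 September 2007 has no effect on the deadline.
None of the other events listed affects the running of the period under the stated rules.
Varga filed on 7 May 2011, before the 21 June 2011 deadline, so the action is timely.

TIMELY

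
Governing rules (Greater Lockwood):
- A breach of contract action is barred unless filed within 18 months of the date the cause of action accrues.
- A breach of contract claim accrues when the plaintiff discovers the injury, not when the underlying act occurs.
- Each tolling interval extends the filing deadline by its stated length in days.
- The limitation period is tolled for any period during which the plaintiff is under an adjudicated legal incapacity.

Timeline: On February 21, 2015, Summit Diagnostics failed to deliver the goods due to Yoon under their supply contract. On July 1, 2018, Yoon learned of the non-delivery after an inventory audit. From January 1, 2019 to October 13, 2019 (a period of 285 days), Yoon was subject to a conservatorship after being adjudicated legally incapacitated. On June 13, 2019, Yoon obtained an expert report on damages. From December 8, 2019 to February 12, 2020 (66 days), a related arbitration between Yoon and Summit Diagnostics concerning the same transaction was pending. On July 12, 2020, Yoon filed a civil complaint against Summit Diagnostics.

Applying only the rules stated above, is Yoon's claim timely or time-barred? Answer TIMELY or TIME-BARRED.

Under the discovery rule, the claim accrued on July 1, 2018, when Yoon discovered the injury — not on the February 21, 2015 date of the underlying act.
18 months from July 1, 2018 is January 1, 2020.
Because the plaintiff's legal incapacity ran from January 1, 2019 to October 13, 2019, the deadline is extended by 285 days to October 12, 2020.
Although a pending arbitration ran from December 8, 2019 to February 12, 2020, the stated rules do not make that a tolling event, so it is disregarded.
None of the other events listed affects the running of the period under the stated rules.
The July 12, 2020 filing precedes the October 12, 2020 deadline; the claim is timely.

TIMELY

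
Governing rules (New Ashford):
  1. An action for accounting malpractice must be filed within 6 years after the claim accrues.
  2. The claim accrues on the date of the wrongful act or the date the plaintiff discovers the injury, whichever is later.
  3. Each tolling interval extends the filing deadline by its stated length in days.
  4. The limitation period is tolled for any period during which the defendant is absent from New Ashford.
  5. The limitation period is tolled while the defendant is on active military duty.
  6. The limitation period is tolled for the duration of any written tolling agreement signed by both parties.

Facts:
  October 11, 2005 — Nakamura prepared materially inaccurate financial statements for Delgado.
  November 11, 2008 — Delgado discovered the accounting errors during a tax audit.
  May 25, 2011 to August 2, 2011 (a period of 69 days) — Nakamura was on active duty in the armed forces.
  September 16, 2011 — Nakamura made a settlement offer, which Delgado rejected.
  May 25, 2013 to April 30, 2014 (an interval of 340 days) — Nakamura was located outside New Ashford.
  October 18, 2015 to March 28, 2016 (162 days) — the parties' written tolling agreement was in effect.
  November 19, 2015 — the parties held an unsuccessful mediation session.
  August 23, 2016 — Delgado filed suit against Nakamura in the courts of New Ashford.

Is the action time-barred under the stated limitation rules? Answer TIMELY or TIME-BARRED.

TIME-BARRED

The claim accrued on November 11, 2008 — the later of the October 11, 2005 act and the November 11, 2008 discovery.
Adding the 6 years base period to November 11, 2008 gives a deadline of November 11, 2014, before any tolling.
The defendant's active military service from May 25, 2011 to August 2, 2011 tolled the period for 69 days, extending the deadline to January 19, 2015.
The defendant's absence from the jurisdiction from May 25, 2013 to April 30, 2014 tolled the period for 340 days, extending the deadline to December 25, 2015.
The written tolling agreement from October 18, 2015 to March 28, 2016 tolled the period for 162 days, extending the deadline to June 4, 2016.
None of the other events listed affects the running of the period under the stated rules.
Filing on August 23, 2016 missed the June 4, 2016 deadline — the action is time-barred.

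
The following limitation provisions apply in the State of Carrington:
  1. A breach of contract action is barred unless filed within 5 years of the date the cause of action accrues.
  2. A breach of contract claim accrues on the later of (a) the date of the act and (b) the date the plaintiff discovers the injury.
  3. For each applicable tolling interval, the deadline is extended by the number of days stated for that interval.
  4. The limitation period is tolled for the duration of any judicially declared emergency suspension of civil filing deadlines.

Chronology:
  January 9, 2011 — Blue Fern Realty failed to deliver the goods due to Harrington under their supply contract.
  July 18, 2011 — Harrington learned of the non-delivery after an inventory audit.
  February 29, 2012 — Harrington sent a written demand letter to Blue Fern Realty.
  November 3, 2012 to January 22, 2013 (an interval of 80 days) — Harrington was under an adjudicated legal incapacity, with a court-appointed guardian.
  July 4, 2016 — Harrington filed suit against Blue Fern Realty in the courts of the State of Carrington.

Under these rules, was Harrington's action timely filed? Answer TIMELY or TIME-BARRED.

TIMELY

Because discovery on July 18, 2011 post-dates the January 9, 2011 act, accrual under the later-of rule falls on July 18, 2011.
5 years from July 18, 2011 is July 18, 2016.
No stated provision tolls the period for the plaintiff's incapacity, so the interval from November 3, 2012 to January 22, 2013 has no effect on the deadline.
The other events in the timeline have no effect on the limitation period under the stated rules.
Filing on July 4, 2016 beat the July 18, 2016 deadline — the action is timely.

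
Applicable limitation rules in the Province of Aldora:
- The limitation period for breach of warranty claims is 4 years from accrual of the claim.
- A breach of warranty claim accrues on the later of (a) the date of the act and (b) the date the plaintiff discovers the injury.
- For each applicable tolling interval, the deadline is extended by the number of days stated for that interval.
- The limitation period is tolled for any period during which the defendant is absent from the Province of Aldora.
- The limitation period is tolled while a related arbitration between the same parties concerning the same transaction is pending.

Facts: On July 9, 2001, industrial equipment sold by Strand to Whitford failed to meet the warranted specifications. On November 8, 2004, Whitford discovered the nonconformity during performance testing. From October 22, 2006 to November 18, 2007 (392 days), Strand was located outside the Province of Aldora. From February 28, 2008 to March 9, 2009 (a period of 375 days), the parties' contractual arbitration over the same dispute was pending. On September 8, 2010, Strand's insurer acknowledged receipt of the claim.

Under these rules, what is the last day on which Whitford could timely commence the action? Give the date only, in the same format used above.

The claim accrued on November 8, 2004 — the later of the July 9, 2001 act and the November 8, 2004 discovery.
The untolled deadline — 4 years after November 8, 2004 — is November 8, 2008.
Because the defendant's absence from the jurisdiction ran from October 22, 2006 to November 18, 2007, the deadline is extended by 392 days to December 5, 2009.
The pending related arbitration from February 28, 2008 to March 9, 2009 tolled the period for 375 days, extending the deadline to December 15, 2010.
Nothing else in the chronology tolls or restarts the period.

December 15, 2010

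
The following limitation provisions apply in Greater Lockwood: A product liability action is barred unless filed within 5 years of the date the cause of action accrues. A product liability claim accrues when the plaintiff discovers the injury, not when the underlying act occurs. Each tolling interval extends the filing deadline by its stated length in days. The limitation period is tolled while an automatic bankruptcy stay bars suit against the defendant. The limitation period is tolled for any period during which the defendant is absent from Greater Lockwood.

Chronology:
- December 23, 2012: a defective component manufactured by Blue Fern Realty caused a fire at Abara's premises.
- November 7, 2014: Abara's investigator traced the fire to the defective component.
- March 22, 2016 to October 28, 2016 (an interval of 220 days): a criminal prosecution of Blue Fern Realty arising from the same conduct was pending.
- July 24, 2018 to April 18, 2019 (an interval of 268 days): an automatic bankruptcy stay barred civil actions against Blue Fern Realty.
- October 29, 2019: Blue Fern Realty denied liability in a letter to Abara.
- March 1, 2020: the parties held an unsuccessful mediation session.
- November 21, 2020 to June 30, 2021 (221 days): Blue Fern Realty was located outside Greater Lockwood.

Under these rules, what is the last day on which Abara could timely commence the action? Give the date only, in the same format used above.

August 1, 2020

Under the discovery rule, the claim accrued on November 7, 2014, when Abara discovered the injury — not on the December 23, 2012 date of the underlying act.
5 years from November 7, 2014 is November 7, 2019.
Because the automatic bankruptcy stay ran from July 24, 2018 to April 18, 2019, the deadline is extended by 268 days to August 1, 2020.
The defendant's absence from the jurisdiction starting November 21, 2020 came too late — the period had run on August 1, 2020 — and so does not extend the deadline.
Although a criminal prosecution ran from March 22, 2016 to October 28, 2016, the stated rules do not make that a tolling event, so it is disregarded.
The other events in the timeline have no effect on the limitation period under the stated rules.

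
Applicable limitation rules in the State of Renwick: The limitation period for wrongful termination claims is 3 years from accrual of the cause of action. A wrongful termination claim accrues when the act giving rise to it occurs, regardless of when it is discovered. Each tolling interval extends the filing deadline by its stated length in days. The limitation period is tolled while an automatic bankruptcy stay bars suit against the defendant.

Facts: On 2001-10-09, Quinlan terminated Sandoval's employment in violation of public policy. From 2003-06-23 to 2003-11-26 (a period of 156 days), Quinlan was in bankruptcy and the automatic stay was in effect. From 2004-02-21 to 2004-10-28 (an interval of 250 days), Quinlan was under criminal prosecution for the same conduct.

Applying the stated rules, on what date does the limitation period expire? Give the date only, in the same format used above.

2005-03-14

The claim accrued on 2001-10-09, when the wrongful act occurred.
3 years from 2001-10-09 is 2004-10-09.
Because the automatic bankruptcy stay ran from 2003-06-23 to 2003-11-26, the deadline is extended by 156 days to 2005-03-14.
No stated provision tolls the period for a criminal prosecution, so the interval from 2004-02-21 to 2004-10-28 has no effect on the deadline.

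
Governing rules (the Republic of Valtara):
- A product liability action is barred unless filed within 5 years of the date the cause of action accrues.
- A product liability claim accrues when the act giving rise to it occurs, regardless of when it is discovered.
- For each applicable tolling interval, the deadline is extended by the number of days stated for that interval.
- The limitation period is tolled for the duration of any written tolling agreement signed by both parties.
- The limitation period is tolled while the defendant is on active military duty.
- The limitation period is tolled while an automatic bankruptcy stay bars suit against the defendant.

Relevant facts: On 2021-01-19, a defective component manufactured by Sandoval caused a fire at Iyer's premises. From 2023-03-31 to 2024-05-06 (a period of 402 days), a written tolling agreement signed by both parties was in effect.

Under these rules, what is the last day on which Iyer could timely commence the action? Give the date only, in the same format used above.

2027-02-25

The limitation period began to run on 2021-01-19.
The untolled deadline — 5 years after 2021-01-19 — is 2026-01-19.
Because the written tolling agreement ran from 2023-03-31 to 2024-05-06, the deadline is extended by 402 days to 2027-02-25.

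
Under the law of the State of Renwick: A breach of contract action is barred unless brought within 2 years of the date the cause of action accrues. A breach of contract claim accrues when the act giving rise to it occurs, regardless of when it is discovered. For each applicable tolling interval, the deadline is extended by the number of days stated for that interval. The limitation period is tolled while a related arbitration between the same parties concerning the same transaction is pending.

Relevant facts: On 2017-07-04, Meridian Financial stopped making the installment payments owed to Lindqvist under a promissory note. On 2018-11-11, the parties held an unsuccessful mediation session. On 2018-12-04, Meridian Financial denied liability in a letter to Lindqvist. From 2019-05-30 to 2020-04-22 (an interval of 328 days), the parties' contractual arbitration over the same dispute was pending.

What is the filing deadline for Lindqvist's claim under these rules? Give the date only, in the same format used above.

The claim accrued on 2017-07-04, when the wrongful act occurred.
2 years from 2017-07-04 is 2019-07-04.
Because the pending related arbitration ran from 2019-05-30 to 2020-04-22, the deadline is extended by 328 days to 2020-05-27.
The other events in the timeline have no effect on the limitation period under the stated rules.

2020-05-27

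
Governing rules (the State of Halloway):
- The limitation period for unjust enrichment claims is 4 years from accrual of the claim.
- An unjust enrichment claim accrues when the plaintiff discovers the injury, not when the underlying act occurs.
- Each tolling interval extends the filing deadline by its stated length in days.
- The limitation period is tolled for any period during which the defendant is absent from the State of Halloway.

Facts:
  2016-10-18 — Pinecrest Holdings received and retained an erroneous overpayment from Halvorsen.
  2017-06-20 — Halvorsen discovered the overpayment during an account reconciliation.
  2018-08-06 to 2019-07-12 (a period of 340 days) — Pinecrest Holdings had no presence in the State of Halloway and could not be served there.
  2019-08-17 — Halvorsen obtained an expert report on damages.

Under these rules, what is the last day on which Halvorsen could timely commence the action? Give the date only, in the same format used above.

2022-05-26

The claim did not accrue until Halvorsen discovered the injury on 2017-06-20; the 2016-10-18 act date does not start the clock under the stated rule.
4 years from 2017-06-20 is 2021-06-20.
The period was tolled for 340 days by the defendant's absence from the jurisdiction (2018-08-06 to 2019-07-12), pushing the deadline to 2022-05-26.
None of the other events listed affects the running of the period under the stated rules.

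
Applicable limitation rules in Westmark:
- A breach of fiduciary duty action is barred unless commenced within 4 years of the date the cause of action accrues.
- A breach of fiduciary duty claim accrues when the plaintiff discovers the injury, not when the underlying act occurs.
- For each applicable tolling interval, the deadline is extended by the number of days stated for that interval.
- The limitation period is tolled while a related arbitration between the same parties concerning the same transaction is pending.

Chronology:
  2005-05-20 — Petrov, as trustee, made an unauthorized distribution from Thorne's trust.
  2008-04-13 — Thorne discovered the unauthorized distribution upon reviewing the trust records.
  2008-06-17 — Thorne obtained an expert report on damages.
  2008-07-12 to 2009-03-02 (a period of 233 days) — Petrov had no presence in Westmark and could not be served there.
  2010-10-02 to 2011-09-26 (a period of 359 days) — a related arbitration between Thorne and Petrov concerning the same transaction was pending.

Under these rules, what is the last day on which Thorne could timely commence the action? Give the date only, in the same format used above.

Under the discovery rule, the claim accrued on 2008-04-13, when Thorne discovered the injury — not on the 2005-05-20 date of the underlying act.
Adding the 4 years base period to 2008-04-13 gives a deadline of 2012-04-13, before any tolling.
Because the pending related arbitration ran from 2010-10-02 to 2011-09-26, the deadline is extended by 359 days to 2013-04-07.
Although the defendant's absence ran from 2008-07-12 to 2009-03-02, the stated rules do not make that a tolling event, so it is disregarded.
Nothing else in the chronology tolls or restarts the period.

2013-04-07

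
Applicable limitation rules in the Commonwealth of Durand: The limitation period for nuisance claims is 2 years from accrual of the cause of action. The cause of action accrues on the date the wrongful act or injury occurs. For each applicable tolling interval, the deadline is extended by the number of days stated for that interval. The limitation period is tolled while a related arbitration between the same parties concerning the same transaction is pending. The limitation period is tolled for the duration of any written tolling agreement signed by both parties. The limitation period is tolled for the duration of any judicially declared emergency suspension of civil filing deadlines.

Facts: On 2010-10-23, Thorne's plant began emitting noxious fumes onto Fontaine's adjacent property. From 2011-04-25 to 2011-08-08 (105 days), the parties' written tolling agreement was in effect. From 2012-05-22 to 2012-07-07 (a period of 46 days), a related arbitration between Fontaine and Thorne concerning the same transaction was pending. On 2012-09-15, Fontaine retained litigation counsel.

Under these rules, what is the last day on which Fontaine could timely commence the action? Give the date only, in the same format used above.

The claim accrued on 2010-10-23, when the wrongful act occurred.
The untolled deadline — 2 years after 2010-10-23 — is 2012-10-23.
The written tolling agreement from 2011-04-25 to 2011-08-08 tolled the period for 105 days, extending the deadline to 2013-02-05.
The period was tolled for 46 days by the pending related arbitration (2012-05-22 to 2012-07-07), pushing the deadline to 2013-03-23.
None of the other events listed affects the running of the period under the stated rules.

2013-03-23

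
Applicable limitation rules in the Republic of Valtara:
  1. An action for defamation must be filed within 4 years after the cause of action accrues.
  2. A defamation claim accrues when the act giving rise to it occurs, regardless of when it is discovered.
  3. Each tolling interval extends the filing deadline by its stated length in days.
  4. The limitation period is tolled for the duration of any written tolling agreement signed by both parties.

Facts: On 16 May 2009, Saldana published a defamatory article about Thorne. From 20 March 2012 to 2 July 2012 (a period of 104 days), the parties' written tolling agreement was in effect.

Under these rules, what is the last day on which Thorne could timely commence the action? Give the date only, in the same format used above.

The cause of action accrued on 16 May 2009, the date of the act.
4 years from 16 May 2009 is 16 May 2013.
Because the written tolling agreement ran from 20 March 2012 to 2 July 2012, the deadline is extended by 104 days to 28 August 2013.

28 August 2013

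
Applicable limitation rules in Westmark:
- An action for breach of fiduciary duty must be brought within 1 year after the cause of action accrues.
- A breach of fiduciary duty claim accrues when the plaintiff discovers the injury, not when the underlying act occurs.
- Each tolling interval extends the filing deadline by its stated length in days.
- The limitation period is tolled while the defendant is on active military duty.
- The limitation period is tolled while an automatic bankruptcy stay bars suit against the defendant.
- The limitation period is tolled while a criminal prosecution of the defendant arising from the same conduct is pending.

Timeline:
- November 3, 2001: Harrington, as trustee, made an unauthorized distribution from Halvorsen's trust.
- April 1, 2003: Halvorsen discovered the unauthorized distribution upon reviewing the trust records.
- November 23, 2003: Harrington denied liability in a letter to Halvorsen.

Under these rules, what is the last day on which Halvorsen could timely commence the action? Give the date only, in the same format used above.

April 1, 2004

Under the discovery rule, the claim accrued on April 1, 2003, when Halvorsen discovered the injury — not on the November 3, 2001 date of the underlying act.
Adding the 1 year base period to April 1, 2003 gives a deadline of April 1, 2004, before any tolling.
Nothing else in the chronology tolls or restarts the period.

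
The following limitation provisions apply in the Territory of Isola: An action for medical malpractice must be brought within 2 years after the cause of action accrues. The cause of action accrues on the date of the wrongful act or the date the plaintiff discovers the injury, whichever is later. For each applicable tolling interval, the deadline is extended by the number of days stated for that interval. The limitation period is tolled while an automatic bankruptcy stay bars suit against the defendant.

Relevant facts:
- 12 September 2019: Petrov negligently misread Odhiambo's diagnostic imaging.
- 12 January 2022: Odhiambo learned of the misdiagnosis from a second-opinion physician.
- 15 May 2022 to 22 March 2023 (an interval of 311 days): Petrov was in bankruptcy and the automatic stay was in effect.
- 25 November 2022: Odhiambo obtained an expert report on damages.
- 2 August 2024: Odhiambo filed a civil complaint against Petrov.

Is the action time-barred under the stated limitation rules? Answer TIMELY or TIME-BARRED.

The claim accrued on 12 January 2022 — the later of the 12 September 2019 act and the 12 January 2022 discovery.
2 years from 12 January 2022 is 12 January 2024.
The period was tolled for 311 days by the automatic bankruptcy stay (15 May 2022 to 22 March 2023), pushing the deadline to 18 November 2024.
The other events in the timeline have no effect on the limitation period under the stated rules.
Filing on 2 August 2024 beat the 18 November 2024 deadline — the action is timely.

TIMELY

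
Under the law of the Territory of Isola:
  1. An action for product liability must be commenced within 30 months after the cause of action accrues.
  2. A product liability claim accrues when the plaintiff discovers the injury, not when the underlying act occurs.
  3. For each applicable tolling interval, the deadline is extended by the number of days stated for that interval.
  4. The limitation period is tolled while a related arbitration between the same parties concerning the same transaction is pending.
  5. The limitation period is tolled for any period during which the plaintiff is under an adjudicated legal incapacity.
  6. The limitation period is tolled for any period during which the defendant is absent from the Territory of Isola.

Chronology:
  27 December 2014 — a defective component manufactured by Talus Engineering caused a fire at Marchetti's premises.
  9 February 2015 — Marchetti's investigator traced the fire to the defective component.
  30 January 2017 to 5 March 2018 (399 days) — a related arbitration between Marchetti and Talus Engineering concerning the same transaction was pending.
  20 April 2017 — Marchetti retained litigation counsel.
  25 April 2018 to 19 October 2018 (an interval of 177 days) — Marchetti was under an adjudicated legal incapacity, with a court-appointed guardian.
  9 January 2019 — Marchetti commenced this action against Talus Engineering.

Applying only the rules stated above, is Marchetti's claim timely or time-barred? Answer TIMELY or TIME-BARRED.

Under the discovery rule, the claim accrued on 9 February 2015, when Marchetti discovered the injury — not on the 27 December 2014 date of the underlying act.
30 months from 9 February 2015 is 9 August 2017.
The period was tolled for 399 days by the pending related arbitration (30 January 2017 to 5 March 2018), pushing the deadline to 12 September 2018.
The period was tolled for 177 days by the plaintiff's legal incapacity (25 April 2018 to 19 October 2018), pushing the deadline to 8 March 2019.
Nothing else in the chronology tolls or restarts the period.
Filing on 9 January 2019 beat the 8 March 2019 deadline — the action is timely.

TIMELY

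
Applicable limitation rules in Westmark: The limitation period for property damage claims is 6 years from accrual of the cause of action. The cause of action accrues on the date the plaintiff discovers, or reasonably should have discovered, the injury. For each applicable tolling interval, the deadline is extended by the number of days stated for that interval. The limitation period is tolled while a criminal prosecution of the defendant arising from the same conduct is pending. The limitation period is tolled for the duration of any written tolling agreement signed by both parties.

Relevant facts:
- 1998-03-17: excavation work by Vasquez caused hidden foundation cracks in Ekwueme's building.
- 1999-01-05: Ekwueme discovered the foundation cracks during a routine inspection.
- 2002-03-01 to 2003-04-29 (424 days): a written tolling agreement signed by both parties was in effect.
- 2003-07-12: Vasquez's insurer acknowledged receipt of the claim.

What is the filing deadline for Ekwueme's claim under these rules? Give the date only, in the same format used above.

2006-03-05

The claim did not accrue until Ekwueme discovered the injury on 1999-01-05; the 1998-03-17 act date does not start the clock under the stated rule.
6 years from 1999-01-05 is 2005-01-05.
The written tolling agreement from 2002-03-01 to 2003-04-29 tolled the period for 424 days, extending the deadline to 2006-03-05.
Nothing else in the chronology tolls or restarts the period.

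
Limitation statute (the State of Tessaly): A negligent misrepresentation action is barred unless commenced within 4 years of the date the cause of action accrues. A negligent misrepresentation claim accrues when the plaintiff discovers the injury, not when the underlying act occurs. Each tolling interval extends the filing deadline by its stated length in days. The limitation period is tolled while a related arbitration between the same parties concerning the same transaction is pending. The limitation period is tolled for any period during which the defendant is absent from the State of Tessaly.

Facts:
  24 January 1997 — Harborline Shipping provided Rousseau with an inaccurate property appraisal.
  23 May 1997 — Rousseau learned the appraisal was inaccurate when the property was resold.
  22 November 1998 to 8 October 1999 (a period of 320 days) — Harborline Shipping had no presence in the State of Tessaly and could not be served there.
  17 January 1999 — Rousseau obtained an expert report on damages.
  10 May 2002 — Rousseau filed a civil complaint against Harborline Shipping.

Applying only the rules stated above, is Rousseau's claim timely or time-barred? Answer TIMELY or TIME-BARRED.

TIME-BARRED

Accrual is tied to discovery, so the period began on 23 May 1997 rather than on 24 January 1997 when the act occurred.
Adding the 4 years base period to 23 May 1997 gives a deadline of 23 May 2001, before any tolling.
The period was tolled for 320 days by the defendant's absence from the jurisdiction (22 November 1998 to 8 October 1999), pushing the deadline to 8 April 2002.
Nothing else in the chronology tolls or restarts the period.
Filing on 10 May 2002 missed the 8 April 2002 deadline — the action is time-barred.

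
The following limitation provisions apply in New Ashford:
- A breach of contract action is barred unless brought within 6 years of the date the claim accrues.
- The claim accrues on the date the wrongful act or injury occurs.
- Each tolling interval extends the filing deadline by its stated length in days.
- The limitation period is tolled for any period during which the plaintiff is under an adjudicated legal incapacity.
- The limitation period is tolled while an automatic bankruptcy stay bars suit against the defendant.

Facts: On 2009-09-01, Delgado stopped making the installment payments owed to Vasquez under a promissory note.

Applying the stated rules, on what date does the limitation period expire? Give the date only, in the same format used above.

2015-09-01

The claim accrued on 2009-09-01, when the wrongful act occurred.
6 years from 2009-09-01 is 2015-09-01.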